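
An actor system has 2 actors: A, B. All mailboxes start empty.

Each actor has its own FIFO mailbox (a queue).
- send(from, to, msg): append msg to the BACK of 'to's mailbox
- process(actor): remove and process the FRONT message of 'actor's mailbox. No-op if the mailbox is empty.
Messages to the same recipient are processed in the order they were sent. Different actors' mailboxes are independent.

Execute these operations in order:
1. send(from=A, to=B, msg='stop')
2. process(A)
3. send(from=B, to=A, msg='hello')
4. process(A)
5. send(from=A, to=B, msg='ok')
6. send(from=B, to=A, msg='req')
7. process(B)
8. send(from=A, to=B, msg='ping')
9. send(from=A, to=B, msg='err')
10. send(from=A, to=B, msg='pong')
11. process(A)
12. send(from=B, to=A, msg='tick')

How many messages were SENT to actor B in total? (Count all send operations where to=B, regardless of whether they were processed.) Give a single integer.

After 1 (send(from=A, to=B, msg='stop')): A:[] B:[stop]
After 2 (process(A)): A:[] B:[stop]
After 3 (send(from=B, to=A, msg='hello')): A:[hello] B:[stop]
After 4 (process(A)): A:[] B:[stop]
After 5 (send(from=A, to=B, msg='ok')): A:[] B:[stop,ok]
After 6 (send(from=B, to=A, msg='req')): A:[req] B:[stop,ok]
After 7 (process(B)): A:[req] B:[ok]
After 8 (send(from=A, to=B, msg='ping')): A:[req] B:[ok,ping]
After 9 (send(from=A, to=B, msg='err')): A:[req] B:[ok,ping,err]
After 10 (send(from=A, to=B, msg='pong')): A:[req] B:[ok,ping,err,pong]
After 11 (process(A)): A:[] B:[ok,ping,err,pong]
After 12 (send(from=B, to=A, msg='tick')): A:[tick] B:[ok,ping,err,pong]

Answer: 5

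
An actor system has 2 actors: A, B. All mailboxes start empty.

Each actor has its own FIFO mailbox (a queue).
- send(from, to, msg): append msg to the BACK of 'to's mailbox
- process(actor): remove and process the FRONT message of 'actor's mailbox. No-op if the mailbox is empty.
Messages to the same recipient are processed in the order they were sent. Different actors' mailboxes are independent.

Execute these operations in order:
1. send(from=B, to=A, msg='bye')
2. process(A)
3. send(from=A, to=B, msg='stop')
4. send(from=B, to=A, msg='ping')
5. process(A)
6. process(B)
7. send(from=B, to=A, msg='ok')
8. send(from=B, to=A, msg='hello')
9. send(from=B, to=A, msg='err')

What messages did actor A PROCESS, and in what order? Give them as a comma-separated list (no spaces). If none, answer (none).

Answer: bye,ping

Derivation:
After 1 (send(from=B, to=A, msg='bye')): A:[bye] B:[]
After 2 (process(A)): A:[] B:[]
After 3 (send(from=A, to=B, msg='stop')): A:[] B:[stop]
After 4 (send(from=B, to=A, msg='ping')): A:[ping] B:[stop]
After 5 (process(A)): A:[] B:[stop]
After 6 (process(B)): A:[] B:[]
After 7 (send(from=B, to=A, msg='ok')): A:[ok] B:[]
After 8 (send(from=B, to=A, msg='hello')): A:[ok,hello] B:[]
After 9 (send(from=B, to=A, msg='err')): A:[ok,hello,err] B:[]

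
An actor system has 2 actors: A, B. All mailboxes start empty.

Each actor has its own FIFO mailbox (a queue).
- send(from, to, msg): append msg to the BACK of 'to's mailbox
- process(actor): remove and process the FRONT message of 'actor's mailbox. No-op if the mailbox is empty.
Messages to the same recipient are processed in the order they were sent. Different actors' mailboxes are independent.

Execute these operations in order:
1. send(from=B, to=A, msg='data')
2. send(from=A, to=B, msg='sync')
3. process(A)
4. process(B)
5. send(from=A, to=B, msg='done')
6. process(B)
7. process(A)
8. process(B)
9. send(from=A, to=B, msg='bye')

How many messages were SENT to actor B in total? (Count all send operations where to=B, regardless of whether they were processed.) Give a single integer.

Answer: 3

Derivation:
After 1 (send(from=B, to=A, msg='data')): A:[data] B:[]
After 2 (send(from=A, to=B, msg='sync')): A:[data] B:[sync]
After 3 (process(A)): A:[] B:[sync]
After 4 (process(B)): A:[] B:[]
After 5 (send(from=A, to=B, msg='done')): A:[] B:[done]
After 6 (process(B)): A:[] B:[]
After 7 (process(A)): A:[] B:[]
After 8 (process(B)): A:[] B:[]
After 9 (send(from=A, to=B, msg='bye')): A:[] B:[bye]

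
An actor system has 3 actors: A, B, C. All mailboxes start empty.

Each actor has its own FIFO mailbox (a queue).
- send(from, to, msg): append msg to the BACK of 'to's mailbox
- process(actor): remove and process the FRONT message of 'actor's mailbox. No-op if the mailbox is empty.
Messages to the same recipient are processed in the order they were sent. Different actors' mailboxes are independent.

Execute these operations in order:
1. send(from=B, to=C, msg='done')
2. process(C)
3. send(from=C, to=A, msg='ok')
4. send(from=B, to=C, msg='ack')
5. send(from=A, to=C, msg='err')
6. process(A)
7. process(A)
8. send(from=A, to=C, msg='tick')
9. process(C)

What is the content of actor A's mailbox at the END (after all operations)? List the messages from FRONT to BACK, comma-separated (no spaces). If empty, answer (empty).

After 1 (send(from=B, to=C, msg='done')): A:[] B:[] C:[done]
After 2 (process(C)): A:[] B:[] C:[]
After 3 (send(from=C, to=A, msg='ok')): A:[ok] B:[] C:[]
After 4 (send(from=B, to=C, msg='ack')): A:[ok] B:[] C:[ack]
After 5 (send(from=A, to=C, msg='err')): A:[ok] B:[] C:[ack,err]
After 6 (process(A)): A:[] B:[] C:[ack,err]
After 7 (process(A)): A:[] B:[] C:[ack,err]
After 8 (send(from=A, to=C, msg='tick')): A:[] B:[] C:[ack,err,tick]
After 9 (process(C)): A:[] B:[] C:[err,tick]

Answer: (empty)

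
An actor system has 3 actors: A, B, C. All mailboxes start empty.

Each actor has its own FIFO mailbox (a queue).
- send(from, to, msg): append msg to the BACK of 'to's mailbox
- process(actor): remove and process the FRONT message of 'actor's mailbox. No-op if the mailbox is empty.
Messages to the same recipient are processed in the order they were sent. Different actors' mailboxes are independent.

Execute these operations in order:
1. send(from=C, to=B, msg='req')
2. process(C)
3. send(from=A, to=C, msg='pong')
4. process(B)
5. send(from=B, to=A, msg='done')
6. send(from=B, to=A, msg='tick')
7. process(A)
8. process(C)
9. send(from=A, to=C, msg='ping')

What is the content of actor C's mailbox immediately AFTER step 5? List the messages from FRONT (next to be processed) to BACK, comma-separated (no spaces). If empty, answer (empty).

After 1 (send(from=C, to=B, msg='req')): A:[] B:[req] C:[]
After 2 (process(C)): A:[] B:[req] C:[]
After 3 (send(from=A, to=C, msg='pong')): A:[] B:[req] C:[pong]
After 4 (process(B)): A:[] B:[] C:[pong]
After 5 (send(from=B, to=A, msg='done')): A:[done] B:[] C:[pong]

pong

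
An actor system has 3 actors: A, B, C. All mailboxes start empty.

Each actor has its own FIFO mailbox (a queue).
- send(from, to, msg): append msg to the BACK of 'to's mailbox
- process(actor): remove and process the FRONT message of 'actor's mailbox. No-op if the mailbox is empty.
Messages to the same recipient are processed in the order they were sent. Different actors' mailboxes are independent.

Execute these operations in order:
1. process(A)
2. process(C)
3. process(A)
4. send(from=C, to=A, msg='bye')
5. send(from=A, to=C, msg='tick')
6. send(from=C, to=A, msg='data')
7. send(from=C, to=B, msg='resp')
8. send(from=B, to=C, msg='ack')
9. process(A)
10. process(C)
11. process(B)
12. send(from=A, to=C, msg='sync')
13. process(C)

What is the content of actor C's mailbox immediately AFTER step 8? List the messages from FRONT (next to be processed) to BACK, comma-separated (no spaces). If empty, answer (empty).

After 1 (process(A)): A:[] B:[] C:[]
After 2 (process(C)): A:[] B:[] C:[]
After 3 (process(A)): A:[] B:[] C:[]
After 4 (send(from=C, to=A, msg='bye')): A:[bye] B:[] C:[]
After 5 (send(from=A, to=C, msg='tick')): A:[bye] B:[] C:[tick]
After 6 (send(from=C, to=A, msg='data')): A:[bye,data] B:[] C:[tick]
After 7 (send(from=C, to=B, msg='resp')): A:[bye,data] B:[resp] C:[tick]
After 8 (send(from=B, to=C, msg='ack')): A:[bye,data] B:[resp] C:[tick,ack]

tick,ack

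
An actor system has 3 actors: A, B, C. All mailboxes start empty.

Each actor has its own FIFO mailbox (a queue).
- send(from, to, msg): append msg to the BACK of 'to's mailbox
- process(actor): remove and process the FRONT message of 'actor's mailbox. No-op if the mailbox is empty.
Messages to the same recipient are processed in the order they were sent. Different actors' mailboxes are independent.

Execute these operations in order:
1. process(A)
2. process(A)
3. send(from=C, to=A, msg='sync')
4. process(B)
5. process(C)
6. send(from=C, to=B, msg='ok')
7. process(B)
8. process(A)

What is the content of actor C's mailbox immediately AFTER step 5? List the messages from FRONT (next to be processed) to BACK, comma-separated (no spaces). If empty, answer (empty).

After 1 (process(A)): A:[] B:[] C:[]
After 2 (process(A)): A:[] B:[] C:[]
After 3 (send(from=C, to=A, msg='sync')): A:[sync] B:[] C:[]
After 4 (process(B)): A:[sync] B:[] C:[]
After 5 (process(C)): A:[sync] B:[] C:[]

(empty)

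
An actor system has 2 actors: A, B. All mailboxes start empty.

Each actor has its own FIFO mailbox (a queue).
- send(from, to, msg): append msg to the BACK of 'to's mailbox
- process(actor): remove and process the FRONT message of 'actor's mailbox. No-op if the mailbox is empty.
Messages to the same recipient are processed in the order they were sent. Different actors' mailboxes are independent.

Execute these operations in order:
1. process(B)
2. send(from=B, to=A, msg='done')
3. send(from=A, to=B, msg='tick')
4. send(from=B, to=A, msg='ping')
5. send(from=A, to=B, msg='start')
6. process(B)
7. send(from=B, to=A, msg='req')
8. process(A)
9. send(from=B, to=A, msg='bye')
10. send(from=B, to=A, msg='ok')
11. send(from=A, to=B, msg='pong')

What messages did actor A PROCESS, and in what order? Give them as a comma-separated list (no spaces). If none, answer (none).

Answer: done

Derivation:
After 1 (process(B)): A:[] B:[]
After 2 (send(from=B, to=A, msg='done')): A:[done] B:[]
After 3 (send(from=A, to=B, msg='tick')): A:[done] B:[tick]
After 4 (send(from=B, to=A, msg='ping')): A:[done,ping] B:[tick]
After 5 (send(from=A, to=B, msg='start')): A:[done,ping] B:[tick,start]
After 6 (process(B)): A:[done,ping] B:[start]
After 7 (send(from=B, to=A, msg='req')): A:[done,ping,req] B:[start]
After 8 (process(A)): A:[ping,req] B:[start]
After 9 (send(from=B, to=A, msg='bye')): A:[ping,req,bye] B:[start]
After 10 (send(from=B, to=A, msg='ok')): A:[ping,req,bye,ok] B:[start]
After 11 (send(from=A, to=B, msg='pong')): A:[ping,req,bye,ok] B:[start,pong]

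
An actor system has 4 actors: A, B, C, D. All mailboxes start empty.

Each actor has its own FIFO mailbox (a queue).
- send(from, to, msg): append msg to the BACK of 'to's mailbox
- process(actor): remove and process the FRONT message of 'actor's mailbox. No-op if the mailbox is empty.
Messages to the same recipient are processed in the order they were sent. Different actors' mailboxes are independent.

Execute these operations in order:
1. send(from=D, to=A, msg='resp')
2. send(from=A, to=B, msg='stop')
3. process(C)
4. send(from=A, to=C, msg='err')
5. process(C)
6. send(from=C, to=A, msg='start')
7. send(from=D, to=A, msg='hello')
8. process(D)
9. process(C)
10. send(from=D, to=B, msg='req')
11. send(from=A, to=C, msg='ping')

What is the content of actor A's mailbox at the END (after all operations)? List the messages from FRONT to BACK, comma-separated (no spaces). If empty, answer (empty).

Answer: resp,start,hello

Derivation:
After 1 (send(from=D, to=A, msg='resp')): A:[resp] B:[] C:[] D:[]
After 2 (send(from=A, to=B, msg='stop')): A:[resp] B:[stop] C:[] D:[]
After 3 (process(C)): A:[resp] B:[stop] C:[] D:[]
After 4 (send(from=A, to=C, msg='err')): A:[resp] B:[stop] C:[err] D:[]
After 5 (process(C)): A:[resp] B:[stop] C:[] D:[]
After 6 (send(from=C, to=A, msg='start')): A:[resp,start] B:[stop] C:[] D:[]
After 7 (send(from=D, to=A, msg='hello')): A:[resp,start,hello] B:[stop] C:[] D:[]
After 8 (process(D)): A:[resp,start,hello] B:[stop] C:[] D:[]
After 9 (process(C)): A:[resp,start,hello] B:[stop] C:[] D:[]
After 10 (send(from=D, to=B, msg='req')): A:[resp,start,hello] B:[stop,req] C:[] D:[]
After 11 (send(from=A, to=C, msg='ping')): A:[resp,start,hello] B:[stop,req] C:[ping] D:[]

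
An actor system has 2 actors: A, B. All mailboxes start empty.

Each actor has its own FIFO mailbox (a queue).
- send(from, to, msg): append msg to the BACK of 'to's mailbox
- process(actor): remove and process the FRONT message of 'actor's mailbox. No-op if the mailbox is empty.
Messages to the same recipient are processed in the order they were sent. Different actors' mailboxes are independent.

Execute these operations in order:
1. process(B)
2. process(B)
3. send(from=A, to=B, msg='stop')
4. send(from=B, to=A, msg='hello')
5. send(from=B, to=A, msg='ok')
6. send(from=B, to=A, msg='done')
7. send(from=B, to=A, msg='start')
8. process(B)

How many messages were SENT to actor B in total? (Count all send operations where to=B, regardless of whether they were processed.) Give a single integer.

Answer: 1

Derivation:
After 1 (process(B)): A:[] B:[]
After 2 (process(B)): A:[] B:[]
After 3 (send(from=A, to=B, msg='stop')): A:[] B:[stop]
After 4 (send(from=B, to=A, msg='hello')): A:[hello] B:[stop]
After 5 (send(from=B, to=A, msg='ok')): A:[hello,ok] B:[stop]
After 6 (send(from=B, to=A, msg='done')): A:[hello,ok,done] B:[stop]
After 7 (send(from=B, to=A, msg='start')): A:[hello,ok,done,start] B:[stop]
After 8 (process(B)): A:[hello,ok,done,start] B:[]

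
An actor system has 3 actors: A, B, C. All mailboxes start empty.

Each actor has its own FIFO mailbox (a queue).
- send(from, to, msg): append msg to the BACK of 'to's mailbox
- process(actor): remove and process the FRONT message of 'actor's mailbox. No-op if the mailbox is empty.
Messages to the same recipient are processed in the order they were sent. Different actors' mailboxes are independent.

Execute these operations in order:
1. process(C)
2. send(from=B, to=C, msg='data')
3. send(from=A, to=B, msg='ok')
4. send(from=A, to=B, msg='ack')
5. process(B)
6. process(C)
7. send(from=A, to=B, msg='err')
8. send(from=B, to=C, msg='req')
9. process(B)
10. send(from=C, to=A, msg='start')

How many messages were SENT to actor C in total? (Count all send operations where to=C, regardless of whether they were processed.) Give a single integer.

After 1 (process(C)): A:[] B:[] C:[]
After 2 (send(from=B, to=C, msg='data')): A:[] B:[] C:[data]
After 3 (send(from=A, to=B, msg='ok')): A:[] B:[ok] C:[data]
After 4 (send(from=A, to=B, msg='ack')): A:[] B:[ok,ack] C:[data]
After 5 (process(B)): A:[] B:[ack] C:[data]
After 6 (process(C)): A:[] B:[ack] C:[]
After 7 (send(from=A, to=B, msg='err')): A:[] B:[ack,err] C:[]
After 8 (send(from=B, to=C, msg='req')): A:[] B:[ack,err] C:[req]
After 9 (process(B)): A:[] B:[err] C:[req]
After 10 (send(from=C, to=A, msg='start')): A:[start] B:[err] C:[req]

Answer: 2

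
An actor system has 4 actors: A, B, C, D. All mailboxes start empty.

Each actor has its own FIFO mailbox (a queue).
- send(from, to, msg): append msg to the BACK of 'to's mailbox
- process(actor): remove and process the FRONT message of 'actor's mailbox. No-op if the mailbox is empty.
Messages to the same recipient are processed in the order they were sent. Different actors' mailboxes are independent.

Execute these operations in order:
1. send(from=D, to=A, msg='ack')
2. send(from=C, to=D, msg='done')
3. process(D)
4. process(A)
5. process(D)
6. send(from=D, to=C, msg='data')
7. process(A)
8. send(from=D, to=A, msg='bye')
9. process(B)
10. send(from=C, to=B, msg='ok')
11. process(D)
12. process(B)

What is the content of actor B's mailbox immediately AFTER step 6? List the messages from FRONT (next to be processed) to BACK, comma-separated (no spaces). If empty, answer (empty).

After 1 (send(from=D, to=A, msg='ack')): A:[ack] B:[] C:[] D:[]
After 2 (send(from=C, to=D, msg='done')): A:[ack] B:[] C:[] D:[done]
After 3 (process(D)): A:[ack] B:[] C:[] D:[]
After 4 (process(A)): A:[] B:[] C:[] D:[]
After 5 (process(D)): A:[] B:[] C:[] D:[]
After 6 (send(from=D, to=C, msg='data')): A:[] B:[] C:[data] D:[]

(empty)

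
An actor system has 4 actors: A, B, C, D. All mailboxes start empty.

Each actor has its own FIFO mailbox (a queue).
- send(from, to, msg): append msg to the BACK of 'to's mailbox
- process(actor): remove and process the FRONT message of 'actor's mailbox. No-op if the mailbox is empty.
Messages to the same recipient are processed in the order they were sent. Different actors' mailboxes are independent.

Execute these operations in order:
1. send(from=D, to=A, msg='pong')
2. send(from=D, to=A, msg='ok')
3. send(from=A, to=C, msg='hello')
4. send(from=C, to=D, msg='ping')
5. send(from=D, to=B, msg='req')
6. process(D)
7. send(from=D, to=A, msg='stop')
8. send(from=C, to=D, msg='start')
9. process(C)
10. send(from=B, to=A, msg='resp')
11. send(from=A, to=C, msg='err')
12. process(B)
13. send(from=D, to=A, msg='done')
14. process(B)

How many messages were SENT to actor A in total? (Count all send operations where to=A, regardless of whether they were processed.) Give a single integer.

After 1 (send(from=D, to=A, msg='pong')): A:[pong] B:[] C:[] D:[]
After 2 (send(from=D, to=A, msg='ok')): A:[pong,ok] B:[] C:[] D:[]
After 3 (send(from=A, to=C, msg='hello')): A:[pong,ok] B:[] C:[hello] D:[]
After 4 (send(from=C, to=D, msg='ping')): A:[pong,ok] B:[] C:[hello] D:[ping]
After 5 (send(from=D, to=B, msg='req')): A:[pong,ok] B:[req] C:[hello] D:[ping]
After 6 (process(D)): A:[pong,ok] B:[req] C:[hello] D:[]
After 7 (send(from=D, to=A, msg='stop')): A:[pong,ok,stop] B:[req] C:[hello] D:[]
After 8 (send(from=C, to=D, msg='start')): A:[pong,ok,stop] B:[req] C:[hello] D:[start]
After 9 (process(C)): A:[pong,ok,stop] B:[req] C:[] D:[start]
After 10 (send(from=B, to=A, msg='resp')): A:[pong,ok,stop,resp] B:[req] C:[] D:[start]
After 11 (send(from=A, to=C, msg='err')): A:[pong,ok,stop,resp] B:[req] C:[err] D:[start]
After 12 (process(B)): A:[pong,ok,stop,resp] B:[] C:[err] D:[start]
After 13 (send(from=D, to=A, msg='done')): A:[pong,ok,stop,resp,done] B:[] C:[err] D:[start]
After 14 (process(B)): A:[pong,ok,stop,resp,done] B:[] C:[err] D:[start]

Answer: 5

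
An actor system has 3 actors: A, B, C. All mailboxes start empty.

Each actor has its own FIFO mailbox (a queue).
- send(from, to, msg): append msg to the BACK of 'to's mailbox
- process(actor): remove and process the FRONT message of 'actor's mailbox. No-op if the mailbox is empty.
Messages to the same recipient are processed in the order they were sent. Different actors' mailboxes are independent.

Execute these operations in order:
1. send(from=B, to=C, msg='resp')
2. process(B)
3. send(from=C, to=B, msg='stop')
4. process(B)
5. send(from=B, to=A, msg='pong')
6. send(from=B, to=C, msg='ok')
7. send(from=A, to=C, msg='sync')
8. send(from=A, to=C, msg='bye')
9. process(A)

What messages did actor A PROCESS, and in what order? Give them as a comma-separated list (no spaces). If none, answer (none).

Answer: pong

Derivation:
After 1 (send(from=B, to=C, msg='resp')): A:[] B:[] C:[resp]
After 2 (process(B)): A:[] B:[] C:[resp]
After 3 (send(from=C, to=B, msg='stop')): A:[] B:[stop] C:[resp]
After 4 (process(B)): A:[] B:[] C:[resp]
After 5 (send(from=B, to=A, msg='pong')): A:[pong] B:[] C:[resp]
After 6 (send(from=B, to=C, msg='ok')): A:[pong] B:[] C:[resp,ok]
After 7 (send(from=A, to=C, msg='sync')): A:[pong] B:[] C:[resp,ok,sync]
After 8 (send(from=A, to=C, msg='bye')): A:[pong] B:[] C:[resp,ok,sync,bye]
After 9 (process(A)): A:[] B:[] C:[resp,ok,sync,bye]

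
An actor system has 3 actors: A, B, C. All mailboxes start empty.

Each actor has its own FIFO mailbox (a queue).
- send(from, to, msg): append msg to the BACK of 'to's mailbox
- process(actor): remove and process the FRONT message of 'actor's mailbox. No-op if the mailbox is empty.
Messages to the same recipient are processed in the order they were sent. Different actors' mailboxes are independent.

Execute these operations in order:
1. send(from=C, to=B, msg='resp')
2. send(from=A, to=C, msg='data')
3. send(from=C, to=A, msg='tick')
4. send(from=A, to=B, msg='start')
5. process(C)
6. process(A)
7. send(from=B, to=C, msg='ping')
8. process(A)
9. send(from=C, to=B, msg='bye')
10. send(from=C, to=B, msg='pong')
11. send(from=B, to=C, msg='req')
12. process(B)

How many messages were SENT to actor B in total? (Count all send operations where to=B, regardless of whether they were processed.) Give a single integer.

Answer: 4

Derivation:
After 1 (send(from=C, to=B, msg='resp')): A:[] B:[resp] C:[]
After 2 (send(from=A, to=C, msg='data')): A:[] B:[resp] C:[data]
After 3 (send(from=C, to=A, msg='tick')): A:[tick] B:[resp] C:[data]
After 4 (send(from=A, to=B, msg='start')): A:[tick] B:[resp,start] C:[data]
After 5 (process(C)): A:[tick] B:[resp,start] C:[]
After 6 (process(A)): A:[] B:[resp,start] C:[]
After 7 (send(from=B, to=C, msg='ping')): A:[] B:[resp,start] C:[ping]
After 8 (process(A)): A:[] B:[resp,start] C:[ping]
After 9 (send(from=C, to=B, msg='bye')): A:[] B:[resp,start,bye] C:[ping]
After 10 (send(from=C, to=B, msg='pong')): A:[] B:[resp,start,bye,pong] C:[ping]
After 11 (send(from=B, to=C, msg='req')): A:[] B:[resp,start,bye,pong] C:[ping,req]
After 12 (process(B)): A:[] B:[start,bye,pong] C:[ping,req]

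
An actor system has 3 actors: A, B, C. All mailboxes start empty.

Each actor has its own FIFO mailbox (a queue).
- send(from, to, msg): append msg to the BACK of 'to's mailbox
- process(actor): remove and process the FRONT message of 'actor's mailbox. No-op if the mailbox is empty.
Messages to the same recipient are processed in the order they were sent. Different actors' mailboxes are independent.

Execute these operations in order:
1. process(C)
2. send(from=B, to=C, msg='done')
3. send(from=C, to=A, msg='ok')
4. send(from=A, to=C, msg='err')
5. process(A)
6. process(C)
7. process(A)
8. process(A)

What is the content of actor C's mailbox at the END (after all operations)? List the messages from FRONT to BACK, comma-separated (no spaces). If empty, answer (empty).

After 1 (process(C)): A:[] B:[] C:[]
After 2 (send(from=B, to=C, msg='done')): A:[] B:[] C:[done]
After 3 (send(from=C, to=A, msg='ok')): A:[ok] B:[] C:[done]
After 4 (send(from=A, to=C, msg='err')): A:[ok] B:[] C:[done,err]
After 5 (process(A)): A:[] B:[] C:[done,err]
After 6 (process(C)): A:[] B:[] C:[err]
After 7 (process(A)): A:[] B:[] C:[err]
After 8 (process(A)): A:[] B:[] C:[err]

Answer: err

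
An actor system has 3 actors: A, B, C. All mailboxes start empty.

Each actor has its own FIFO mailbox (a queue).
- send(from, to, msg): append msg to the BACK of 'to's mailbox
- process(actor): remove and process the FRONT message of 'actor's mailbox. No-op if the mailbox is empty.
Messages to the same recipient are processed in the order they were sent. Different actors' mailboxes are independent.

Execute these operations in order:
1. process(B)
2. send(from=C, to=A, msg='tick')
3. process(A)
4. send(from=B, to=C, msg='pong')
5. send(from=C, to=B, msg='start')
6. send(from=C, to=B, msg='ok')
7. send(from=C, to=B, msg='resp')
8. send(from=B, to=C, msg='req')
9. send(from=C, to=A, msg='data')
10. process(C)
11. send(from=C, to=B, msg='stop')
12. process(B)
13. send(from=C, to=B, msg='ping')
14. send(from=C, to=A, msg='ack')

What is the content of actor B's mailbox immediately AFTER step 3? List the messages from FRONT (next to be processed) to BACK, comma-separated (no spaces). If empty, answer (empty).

After 1 (process(B)): A:[] B:[] C:[]
After 2 (send(from=C, to=A, msg='tick')): A:[tick] B:[] C:[]
After 3 (process(A)): A:[] B:[] C:[]

(empty)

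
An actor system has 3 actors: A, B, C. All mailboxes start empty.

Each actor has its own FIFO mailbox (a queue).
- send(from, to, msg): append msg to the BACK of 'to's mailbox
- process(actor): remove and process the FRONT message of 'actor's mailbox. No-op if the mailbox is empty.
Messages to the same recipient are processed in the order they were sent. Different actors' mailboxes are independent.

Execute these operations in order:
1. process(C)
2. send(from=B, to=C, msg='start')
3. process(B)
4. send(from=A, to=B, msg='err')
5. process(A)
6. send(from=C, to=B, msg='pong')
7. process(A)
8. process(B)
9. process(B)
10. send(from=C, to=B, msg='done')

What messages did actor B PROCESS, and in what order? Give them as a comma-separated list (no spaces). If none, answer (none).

Answer: err,pong

Derivation:
After 1 (process(C)): A:[] B:[] C:[]
After 2 (send(from=B, to=C, msg='start')): A:[] B:[] C:[start]
After 3 (process(B)): A:[] B:[] C:[start]
After 4 (send(from=A, to=B, msg='err')): A:[] B:[err] C:[start]
After 5 (process(A)): A:[] B:[err] C:[start]
After 6 (send(from=C, to=B, msg='pong')): A:[] B:[err,pong] C:[start]
After 7 (process(A)): A:[] B:[err,pong] C:[start]
After 8 (process(B)): A:[] B:[pong] C:[start]
After 9 (process(B)): A:[] B:[] C:[start]
After 10 (send(from=C, to=B, msg='done')): A:[] B:[done] C:[start]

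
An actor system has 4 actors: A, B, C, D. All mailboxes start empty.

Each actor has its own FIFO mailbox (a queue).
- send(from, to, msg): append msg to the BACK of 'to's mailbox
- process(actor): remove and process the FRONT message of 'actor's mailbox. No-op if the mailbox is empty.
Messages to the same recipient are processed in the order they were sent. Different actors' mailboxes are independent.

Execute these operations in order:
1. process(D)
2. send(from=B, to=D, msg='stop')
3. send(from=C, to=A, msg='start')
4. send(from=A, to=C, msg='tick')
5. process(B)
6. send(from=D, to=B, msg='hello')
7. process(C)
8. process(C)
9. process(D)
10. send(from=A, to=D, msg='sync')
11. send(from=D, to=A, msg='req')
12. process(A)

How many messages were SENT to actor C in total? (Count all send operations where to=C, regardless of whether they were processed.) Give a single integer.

Answer: 1

Derivation:
After 1 (process(D)): A:[] B:[] C:[] D:[]
After 2 (send(from=B, to=D, msg='stop')): A:[] B:[] C:[] D:[stop]
After 3 (send(from=C, to=A, msg='start')): A:[start] B:[] C:[] D:[stop]
After 4 (send(from=A, to=C, msg='tick')): A:[start] B:[] C:[tick] D:[stop]
After 5 (process(B)): A:[start] B:[] C:[tick] D:[stop]
After 6 (send(from=D, to=B, msg='hello')): A:[start] B:[hello] C:[tick] D:[stop]
After 7 (process(C)): A:[start] B:[hello] C:[] D:[stop]
After 8 (process(C)): A:[start] B:[hello] C:[] D:[stop]
After 9 (process(D)): A:[start] B:[hello] C:[] D:[]
After 10 (send(from=A, to=D, msg='sync')): A:[start] B:[hello] C:[] D:[sync]
After 11 (send(from=D, to=A, msg='req')): A:[start,req] B:[hello] C:[] D:[sync]
After 12 (process(A)): A:[req] B:[hello] C:[] D:[sync]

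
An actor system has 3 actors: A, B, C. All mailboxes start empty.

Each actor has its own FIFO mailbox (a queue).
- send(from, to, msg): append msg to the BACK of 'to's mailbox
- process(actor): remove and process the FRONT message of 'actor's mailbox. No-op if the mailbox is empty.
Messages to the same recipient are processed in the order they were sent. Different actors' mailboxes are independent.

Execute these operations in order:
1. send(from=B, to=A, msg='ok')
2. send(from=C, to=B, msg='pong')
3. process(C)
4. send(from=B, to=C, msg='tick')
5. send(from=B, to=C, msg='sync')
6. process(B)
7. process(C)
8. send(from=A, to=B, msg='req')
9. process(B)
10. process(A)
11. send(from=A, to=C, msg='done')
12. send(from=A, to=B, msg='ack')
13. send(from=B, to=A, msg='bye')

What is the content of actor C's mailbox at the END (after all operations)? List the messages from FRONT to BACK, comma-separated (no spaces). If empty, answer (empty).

After 1 (send(from=B, to=A, msg='ok')): A:[ok] B:[] C:[]
After 2 (send(from=C, to=B, msg='pong')): A:[ok] B:[pong] C:[]
After 3 (process(C)): A:[ok] B:[pong] C:[]
After 4 (send(from=B, to=C, msg='tick')): A:[ok] B:[pong] C:[tick]
After 5 (send(from=B, to=C, msg='sync')): A:[ok] B:[pong] C:[tick,sync]
After 6 (process(B)): A:[ok] B:[] C:[tick,sync]
After 7 (process(C)): A:[ok] B:[] C:[sync]
After 8 (send(from=A, to=B, msg='req')): A:[ok] B:[req] C:[sync]
After 9 (process(B)): A:[ok] B:[] C:[sync]
After 10 (process(A)): A:[] B:[] C:[sync]
After 11 (send(from=A, to=C, msg='done')): A:[] B:[] C:[sync,done]
After 12 (send(from=A, to=B, msg='ack')): A:[] B:[ack] C:[sync,done]
After 13 (send(from=B, to=A, msg='bye')): A:[bye] B:[ack] C:[sync,done]

Answer: sync,done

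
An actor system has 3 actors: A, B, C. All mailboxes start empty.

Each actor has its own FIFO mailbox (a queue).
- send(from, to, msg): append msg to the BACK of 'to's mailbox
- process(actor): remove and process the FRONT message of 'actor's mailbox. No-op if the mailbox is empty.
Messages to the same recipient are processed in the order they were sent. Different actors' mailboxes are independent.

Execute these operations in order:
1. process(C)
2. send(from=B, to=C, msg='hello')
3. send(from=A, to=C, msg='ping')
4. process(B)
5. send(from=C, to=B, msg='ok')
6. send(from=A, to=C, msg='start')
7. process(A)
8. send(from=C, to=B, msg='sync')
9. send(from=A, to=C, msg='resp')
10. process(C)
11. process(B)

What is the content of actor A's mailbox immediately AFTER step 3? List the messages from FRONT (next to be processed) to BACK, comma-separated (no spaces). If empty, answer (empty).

After 1 (process(C)): A:[] B:[] C:[]
After 2 (send(from=B, to=C, msg='hello')): A:[] B:[] C:[hello]
After 3 (send(from=A, to=C, msg='ping')): A:[] B:[] C:[hello,ping]

(empty)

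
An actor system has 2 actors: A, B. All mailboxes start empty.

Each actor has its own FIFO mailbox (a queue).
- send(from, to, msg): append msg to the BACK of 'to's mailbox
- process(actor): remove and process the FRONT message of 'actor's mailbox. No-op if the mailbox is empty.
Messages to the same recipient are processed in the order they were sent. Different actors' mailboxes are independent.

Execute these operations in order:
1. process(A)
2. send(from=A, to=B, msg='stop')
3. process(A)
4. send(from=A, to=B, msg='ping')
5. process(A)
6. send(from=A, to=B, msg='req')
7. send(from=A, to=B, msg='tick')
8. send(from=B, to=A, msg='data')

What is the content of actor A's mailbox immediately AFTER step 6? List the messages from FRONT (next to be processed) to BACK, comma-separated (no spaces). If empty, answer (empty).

After 1 (process(A)): A:[] B:[]
After 2 (send(from=A, to=B, msg='stop')): A:[] B:[stop]
After 3 (process(A)): A:[] B:[stop]
After 4 (send(from=A, to=B, msg='ping')): A:[] B:[stop,ping]
After 5 (process(A)): A:[] B:[stop,ping]
After 6 (send(from=A, to=B, msg='req')): A:[] B:[stop,ping,req]

(empty)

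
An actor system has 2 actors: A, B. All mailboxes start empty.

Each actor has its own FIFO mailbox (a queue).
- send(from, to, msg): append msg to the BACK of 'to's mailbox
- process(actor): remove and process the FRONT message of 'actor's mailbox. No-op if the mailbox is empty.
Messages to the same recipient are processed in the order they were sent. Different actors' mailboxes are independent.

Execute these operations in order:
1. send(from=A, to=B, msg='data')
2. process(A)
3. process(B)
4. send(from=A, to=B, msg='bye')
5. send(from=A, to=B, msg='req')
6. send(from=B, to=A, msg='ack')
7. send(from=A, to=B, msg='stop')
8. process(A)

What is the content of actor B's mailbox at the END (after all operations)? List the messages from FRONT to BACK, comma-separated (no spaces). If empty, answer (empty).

After 1 (send(from=A, to=B, msg='data')): A:[] B:[data]
After 2 (process(A)): A:[] B:[data]
After 3 (process(B)): A:[] B:[]
After 4 (send(from=A, to=B, msg='bye')): A:[] B:[bye]
After 5 (send(from=A, to=B, msg='req')): A:[] B:[bye,req]
After 6 (send(from=B, to=A, msg='ack')): A:[ack] B:[bye,req]
After 7 (send(from=A, to=B, msg='stop')): A:[ack] B:[bye,req,stop]
After 8 (process(A)): A:[] B:[bye,req,stop]

Answer: bye,req,stop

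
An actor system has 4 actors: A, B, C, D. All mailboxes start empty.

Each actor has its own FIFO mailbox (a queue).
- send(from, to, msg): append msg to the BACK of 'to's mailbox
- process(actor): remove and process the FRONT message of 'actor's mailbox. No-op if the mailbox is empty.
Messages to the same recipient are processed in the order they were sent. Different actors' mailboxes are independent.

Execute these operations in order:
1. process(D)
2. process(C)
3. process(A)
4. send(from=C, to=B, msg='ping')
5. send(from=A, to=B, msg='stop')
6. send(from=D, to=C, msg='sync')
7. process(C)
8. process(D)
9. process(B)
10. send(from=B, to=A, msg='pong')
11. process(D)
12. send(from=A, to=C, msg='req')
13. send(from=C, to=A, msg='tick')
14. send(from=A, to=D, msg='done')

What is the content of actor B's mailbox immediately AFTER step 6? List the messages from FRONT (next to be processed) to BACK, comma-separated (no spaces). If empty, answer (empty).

After 1 (process(D)): A:[] B:[] C:[] D:[]
After 2 (process(C)): A:[] B:[] C:[] D:[]
After 3 (process(A)): A:[] B:[] C:[] D:[]
After 4 (send(from=C, to=B, msg='ping')): A:[] B:[ping] C:[] D:[]
After 5 (send(from=A, to=B, msg='stop')): A:[] B:[ping,stop] C:[] D:[]
After 6 (send(from=D, to=C, msg='sync')): A:[] B:[ping,stop] C:[sync] D:[]

ping,stop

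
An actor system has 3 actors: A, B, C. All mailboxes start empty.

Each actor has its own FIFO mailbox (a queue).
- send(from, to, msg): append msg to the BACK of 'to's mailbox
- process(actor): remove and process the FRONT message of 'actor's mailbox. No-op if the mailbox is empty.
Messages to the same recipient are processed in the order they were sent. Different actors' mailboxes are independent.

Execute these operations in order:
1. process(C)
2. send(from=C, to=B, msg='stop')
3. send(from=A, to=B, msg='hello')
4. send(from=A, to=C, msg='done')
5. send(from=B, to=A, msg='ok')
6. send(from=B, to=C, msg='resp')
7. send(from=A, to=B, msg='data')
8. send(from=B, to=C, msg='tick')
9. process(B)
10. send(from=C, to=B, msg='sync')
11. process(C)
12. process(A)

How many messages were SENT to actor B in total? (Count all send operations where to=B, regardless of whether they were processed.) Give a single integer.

Answer: 4

Derivation:
After 1 (process(C)): A:[] B:[] C:[]
After 2 (send(from=C, to=B, msg='stop')): A:[] B:[stop] C:[]
After 3 (send(from=A, to=B, msg='hello')): A:[] B:[stop,hello] C:[]
After 4 (send(from=A, to=C, msg='done')): A:[] B:[stop,hello] C:[done]
After 5 (send(from=B, to=A, msg='ok')): A:[ok] B:[stop,hello] C:[done]
After 6 (send(from=B, to=C, msg='resp')): A:[ok] B:[stop,hello] C:[done,resp]
After 7 (send(from=A, to=B, msg='data')): A:[ok] B:[stop,hello,data] C:[done,resp]
After 8 (send(from=B, to=C, msg='tick')): A:[ok] B:[stop,hello,data] C:[done,resp,tick]
After 9 (process(B)): A:[ok] B:[hello,data] C:[done,resp,tick]
After 10 (send(from=C, to=B, msg='sync')): A:[ok] B:[hello,data,sync] C:[done,resp,tick]
After 11 (process(C)): A:[ok] B:[hello,data,sync] C:[resp,tick]
After 12 (process(A)): A:[] B:[hello,data,sync] C:[resp,tick]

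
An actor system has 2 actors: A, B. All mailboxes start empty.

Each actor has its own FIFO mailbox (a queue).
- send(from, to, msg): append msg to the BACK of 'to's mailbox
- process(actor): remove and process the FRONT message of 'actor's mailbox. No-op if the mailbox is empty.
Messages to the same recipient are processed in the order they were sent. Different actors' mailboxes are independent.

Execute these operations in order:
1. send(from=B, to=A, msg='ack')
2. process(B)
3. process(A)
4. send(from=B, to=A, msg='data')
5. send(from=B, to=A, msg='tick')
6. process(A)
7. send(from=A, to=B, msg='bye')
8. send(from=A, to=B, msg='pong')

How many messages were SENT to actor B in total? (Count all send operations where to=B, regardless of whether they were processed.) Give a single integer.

Answer: 2

Derivation:
After 1 (send(from=B, to=A, msg='ack')): A:[ack] B:[]
After 2 (process(B)): A:[ack] B:[]
After 3 (process(A)): A:[] B:[]
After 4 (send(from=B, to=A, msg='data')): A:[data] B:[]
After 5 (send(from=B, to=A, msg='tick')): A:[data,tick] B:[]
After 6 (process(A)): A:[tick] B:[]
After 7 (send(from=A, to=B, msg='bye')): A:[tick] B:[bye]
After 8 (send(from=A, to=B, msg='pong')): A:[tick] B:[bye,pong]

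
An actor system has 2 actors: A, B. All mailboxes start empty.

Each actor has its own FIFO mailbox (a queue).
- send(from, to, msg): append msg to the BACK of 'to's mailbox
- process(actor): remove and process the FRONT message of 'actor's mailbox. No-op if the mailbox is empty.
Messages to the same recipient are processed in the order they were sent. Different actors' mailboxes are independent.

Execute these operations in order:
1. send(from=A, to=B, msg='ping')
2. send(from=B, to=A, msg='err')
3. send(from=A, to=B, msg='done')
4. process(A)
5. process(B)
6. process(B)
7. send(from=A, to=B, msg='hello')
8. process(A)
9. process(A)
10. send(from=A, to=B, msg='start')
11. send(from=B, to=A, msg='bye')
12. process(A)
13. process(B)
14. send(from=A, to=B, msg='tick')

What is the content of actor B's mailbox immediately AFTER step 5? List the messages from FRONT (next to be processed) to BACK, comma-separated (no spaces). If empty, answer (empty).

After 1 (send(from=A, to=B, msg='ping')): A:[] B:[ping]
After 2 (send(from=B, to=A, msg='err')): A:[err] B:[ping]
After 3 (send(from=A, to=B, msg='done')): A:[err] B:[ping,done]
After 4 (process(A)): A:[] B:[ping,done]
After 5 (process(B)): A:[] B:[done]

done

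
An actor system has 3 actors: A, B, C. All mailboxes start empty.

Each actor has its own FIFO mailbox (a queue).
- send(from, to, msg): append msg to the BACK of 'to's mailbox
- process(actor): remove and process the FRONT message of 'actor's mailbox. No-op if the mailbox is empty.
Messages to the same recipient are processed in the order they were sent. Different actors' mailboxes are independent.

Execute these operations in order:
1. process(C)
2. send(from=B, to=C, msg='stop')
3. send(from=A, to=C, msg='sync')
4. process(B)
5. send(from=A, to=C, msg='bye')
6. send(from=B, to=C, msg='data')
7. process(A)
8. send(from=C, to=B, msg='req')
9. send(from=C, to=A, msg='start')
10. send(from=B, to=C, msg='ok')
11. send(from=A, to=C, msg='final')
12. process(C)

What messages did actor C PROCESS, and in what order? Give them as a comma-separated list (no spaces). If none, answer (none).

After 1 (process(C)): A:[] B:[] C:[]
After 2 (send(from=B, to=C, msg='stop')): A:[] B:[] C:[stop]
After 3 (send(from=A, to=C, msg='sync')): A:[] B:[] C:[stop,sync]
After 4 (process(B)): A:[] B:[] C:[stop,sync]
After 5 (send(from=A, to=C, msg='bye')): A:[] B:[] C:[stop,sync,bye]
After 6 (send(from=B, to=C, msg='data')): A:[] B:[] C:[stop,sync,bye,data]
After 7 (process(A)): A:[] B:[] C:[stop,sync,bye,data]
After 8 (send(from=C, to=B, msg='req')): A:[] B:[req] C:[stop,sync,bye,data]
After 9 (send(from=C, to=A, msg='start')): A:[start] B:[req] C:[stop,sync,bye,data]
After 10 (send(from=B, to=C, msg='ok')): A:[start] B:[req] C:[stop,sync,bye,data,ok]
After 11 (send(from=A, to=C, msg='final')): A:[start] B:[req] C:[stop,sync,bye,data,ok,final]
After 12 (process(C)): A:[start] B:[req] C:[sync,bye,data,ok,final]

Answer: stop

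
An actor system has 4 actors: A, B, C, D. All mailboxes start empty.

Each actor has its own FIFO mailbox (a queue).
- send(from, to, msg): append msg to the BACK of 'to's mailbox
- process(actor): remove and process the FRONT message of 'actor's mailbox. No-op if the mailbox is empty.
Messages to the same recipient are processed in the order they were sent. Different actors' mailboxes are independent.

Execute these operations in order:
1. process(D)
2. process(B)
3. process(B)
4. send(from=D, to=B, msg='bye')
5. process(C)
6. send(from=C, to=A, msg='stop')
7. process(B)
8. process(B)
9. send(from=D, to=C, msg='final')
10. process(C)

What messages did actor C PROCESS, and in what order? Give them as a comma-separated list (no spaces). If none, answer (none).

After 1 (process(D)): A:[] B:[] C:[] D:[]
After 2 (process(B)): A:[] B:[] C:[] D:[]
After 3 (process(B)): A:[] B:[] C:[] D:[]
After 4 (send(from=D, to=B, msg='bye')): A:[] B:[bye] C:[] D:[]
After 5 (process(C)): A:[] B:[bye] C:[] D:[]
After 6 (send(from=C, to=A, msg='stop')): A:[stop] B:[bye] C:[] D:[]
After 7 (process(B)): A:[stop] B:[] C:[] D:[]
After 8 (process(B)): A:[stop] B:[] C:[] D:[]
After 9 (send(from=D, to=C, msg='final')): A:[stop] B:[] C:[final] D:[]
After 10 (process(C)): A:[stop] B:[] C:[] D:[]

Answer: final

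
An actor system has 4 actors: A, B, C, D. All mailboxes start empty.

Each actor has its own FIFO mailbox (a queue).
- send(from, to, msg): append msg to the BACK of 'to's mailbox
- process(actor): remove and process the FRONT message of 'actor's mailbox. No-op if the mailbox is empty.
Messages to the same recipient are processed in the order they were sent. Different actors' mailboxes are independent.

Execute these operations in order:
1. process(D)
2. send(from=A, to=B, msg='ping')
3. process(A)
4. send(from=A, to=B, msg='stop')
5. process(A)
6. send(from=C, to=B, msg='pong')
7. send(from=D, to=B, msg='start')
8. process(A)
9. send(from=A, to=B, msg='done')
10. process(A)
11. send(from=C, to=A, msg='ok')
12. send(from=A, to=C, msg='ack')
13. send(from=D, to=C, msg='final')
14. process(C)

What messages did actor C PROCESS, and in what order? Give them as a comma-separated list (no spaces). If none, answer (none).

After 1 (process(D)): A:[] B:[] C:[] D:[]
After 2 (send(from=A, to=B, msg='ping')): A:[] B:[ping] C:[] D:[]
After 3 (process(A)): A:[] B:[ping] C:[] D:[]
After 4 (send(from=A, to=B, msg='stop')): A:[] B:[ping,stop] C:[] D:[]
After 5 (process(A)): A:[] B:[ping,stop] C:[] D:[]
After 6 (send(from=C, to=B, msg='pong')): A:[] B:[ping,stop,pong] C:[] D:[]
After 7 (send(from=D, to=B, msg='start')): A:[] B:[ping,stop,pong,start] C:[] D:[]
After 8 (process(A)): A:[] B:[ping,stop,pong,start] C:[] D:[]
After 9 (send(from=A, to=B, msg='done')): A:[] B:[ping,stop,pong,start,done] C:[] D:[]
After 10 (process(A)): A:[] B:[ping,stop,pong,start,done] C:[] D:[]
After 11 (send(from=C, to=A, msg='ok')): A:[ok] B:[ping,stop,pong,start,done] C:[] D:[]
After 12 (send(from=A, to=C, msg='ack')): A:[ok] B:[ping,stop,pong,start,done] C:[ack] D:[]
After 13 (send(from=D, to=C, msg='final')): A:[ok] B:[ping,stop,pong,start,done] C:[ack,final] D:[]
After 14 (process(C)): A:[ok] B:[ping,stop,pong,start,done] C:[final] D:[]

Answer: ack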